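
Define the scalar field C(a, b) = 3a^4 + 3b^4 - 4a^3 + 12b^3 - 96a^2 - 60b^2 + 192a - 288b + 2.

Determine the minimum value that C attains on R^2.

C(a,b) separates as P(a) + Q(b) + 2, so its minimum is min P + min Q + 2.
P'(a) = 12(a - 4)(a - 1)(a + 4) vanishes at a ∈ {-4, 1, 4}; Q'(b) = 12(b - 3)(b + 2)(b + 4) vanishes at b ∈ {-4, -2, 3}.
Local minima of P (where P''>0): P(-4)=-1280, P(4)=-256. Local minima of Q: Q(-4)=192, Q(3)=-837.
So the global minimum of C is P(-4) + Q(3) + 2 = -1280 − 837 + 2 = -2115, attained at (-4, 3).

-2115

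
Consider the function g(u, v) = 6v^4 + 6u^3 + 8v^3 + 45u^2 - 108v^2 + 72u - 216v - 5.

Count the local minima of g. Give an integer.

2

g separates as a function of u plus a function of v, so ∇g=0 decouples.
∂g/∂u = 18(u + 1)(u + 4) = 0 at u ∈ {-4, -1}; ∂g/∂v = 24(v - 3)(v + 1)(v + 3) = 0 at v ∈ {-3, -1, 3}.
The Hessian is diagonal: diag(g_uu, g_vv). Second derivatives: g_uu(-4)=-54, g_uu(-1)=54; g_vv(-3)=288, g_vv(-1)=-192, g_vv(3)=576.
Local minima occur where both diagonal entries positive: (-1, -3), (-1, 3). Count: 2.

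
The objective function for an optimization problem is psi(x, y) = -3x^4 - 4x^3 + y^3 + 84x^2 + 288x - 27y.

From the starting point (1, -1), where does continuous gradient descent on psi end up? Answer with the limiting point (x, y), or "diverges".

(-2, 3)

psi is separable, so gradient descent decouples: x follows -∂psi/∂x, y follows -∂psi/∂y.
∂psi/∂x = -12(x - 4)(x + 2)(x + 3); at x=1 this is 432, so x decreases.
∂psi/∂y = 3(y - 3)(y + 3); at y=-1 this is -24, so y increases.
x converges to its nearest critical value -2 (a local min of the x-part); y converges to 3. The iterate converges to (-2, 3).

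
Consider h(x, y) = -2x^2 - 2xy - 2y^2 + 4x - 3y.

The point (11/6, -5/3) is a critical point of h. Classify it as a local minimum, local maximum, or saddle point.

The Hessian of h is constant: H = [[-4, -2], [-2, -4]].
det(H) = (-4)·(-4) − (-2)² = 12.
det(H) > 0 and tr(H) = -8 < 0, so H is negative definite and the point is a local maximum.

local maximum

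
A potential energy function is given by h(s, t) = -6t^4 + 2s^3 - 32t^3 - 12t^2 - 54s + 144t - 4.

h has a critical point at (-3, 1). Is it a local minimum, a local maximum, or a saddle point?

The mixed partial ∂²h/∂s∂t is 0, so the Hessian at any point is diag(h_ss, h_tt) = diag(12s, -24(3t^2 + 8t + 1)).
At (-3, 1): H = diag(-36, -288).
Both eigenvalues are negative, so H is negative definite: a local maximum.

local maximum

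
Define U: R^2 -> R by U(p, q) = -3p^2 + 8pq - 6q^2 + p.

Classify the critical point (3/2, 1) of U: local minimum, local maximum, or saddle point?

local maximum

The Hessian of U is constant: H = [[-6, 8], [8, -12]].
det(H) = (-6)·(-12) − 8² = 8.
det(H) > 0 and tr(H) = -18 < 0, so H is negative definite and the point is a local maximum.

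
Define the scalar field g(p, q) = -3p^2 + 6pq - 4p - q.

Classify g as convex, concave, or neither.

g is quadratic, so its Hessian is the constant matrix H = [[-6, 6], [6, 0]].
det(H) = -36, tr(H) = -6.
det(H) < 0, so H is indefinite: neither convex nor concave.

neither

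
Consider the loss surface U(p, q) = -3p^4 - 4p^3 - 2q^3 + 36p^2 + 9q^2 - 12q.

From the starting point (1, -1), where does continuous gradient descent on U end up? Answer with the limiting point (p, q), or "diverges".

(0, 1)

U is separable, so gradient descent decouples: p follows -∂U/∂p, q follows -∂U/∂q.
∂U/∂p = -12p(p - 2)(p + 3); at p=1 this is 48, so p decreases.
∂U/∂q = -6(q - 2)(q - 1); at q=-1 this is -36, so q increases.
p converges to its nearest critical value 0 (a local min of the p-part); q converges to 1. The iterate converges to (0, 1).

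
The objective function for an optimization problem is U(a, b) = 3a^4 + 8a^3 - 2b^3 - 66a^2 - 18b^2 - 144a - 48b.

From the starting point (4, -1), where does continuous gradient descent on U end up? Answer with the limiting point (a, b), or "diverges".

U is separable, so gradient descent decouples: a follows -∂U/∂a, b follows -∂U/∂b.
∂U/∂a = 12(a - 3)(a + 1)(a + 4); at a=4 this is 480, so a decreases.
∂U/∂b = -6(b + 2)(b + 4); at b=-1 this is -18, so b increases.
The b-coordinate has no critical point in that direction and runs off to infinity.

diverges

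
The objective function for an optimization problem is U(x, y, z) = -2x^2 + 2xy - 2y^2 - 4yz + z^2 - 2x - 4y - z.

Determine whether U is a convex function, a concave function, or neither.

neither

U is quadratic, so its Hessian is the constant matrix H = [[-4, 2, 0], [2, -4, -4], [0, -4, 2]].
Leading principal minors: -4, 12, 88.
Neither pattern holds ⇒ H is indefinite ⇒ neither convex nor concave.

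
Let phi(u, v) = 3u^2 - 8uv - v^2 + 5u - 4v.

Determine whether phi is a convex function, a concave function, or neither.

phi is quadratic, so its Hessian is the constant matrix H = [[6, -8], [-8, -2]].
det(H) = -76, tr(H) = 4.
det(H) < 0, so H is indefinite: neither convex nor concave.

neither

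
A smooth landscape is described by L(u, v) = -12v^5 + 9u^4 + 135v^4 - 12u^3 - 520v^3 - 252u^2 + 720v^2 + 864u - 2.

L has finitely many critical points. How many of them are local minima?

4

L separates as a function of u plus a function of v, so ∇L=0 decouples.
∂L/∂u = 36(u - 3)(u - 2)(u + 4) = 0 at u ∈ {-4, 2, 3}; ∂L/∂v = -60v(v - 4)(v - 3)(v - 2) = 0 at v ∈ {0, 2, 3, 4}.
The Hessian is diagonal: diag(L_uu, L_vv). Second derivatives: L_uu(-4)=1512, L_uu(2)=-216, L_uu(3)=252; L_vv(0)=1440, L_vv(2)=-240, L_vv(3)=180, L_vv(4)=-480.
Local minima occur where both diagonal entries positive: (-4, 0), (-4, 3), (3, 0), (3, 3). Count: 4.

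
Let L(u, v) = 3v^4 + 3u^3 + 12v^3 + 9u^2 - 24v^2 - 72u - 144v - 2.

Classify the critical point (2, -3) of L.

local minimum

The mixed partial ∂²L/∂u∂v is 0, so the Hessian at any point is diag(L_uu, L_vv) = diag(18(u + 1), 12(3v^2 + 6v - 4)).
At (2, -3): H = diag(54, 60).
Both eigenvalues are positive, so H is positive definite: a local minimum.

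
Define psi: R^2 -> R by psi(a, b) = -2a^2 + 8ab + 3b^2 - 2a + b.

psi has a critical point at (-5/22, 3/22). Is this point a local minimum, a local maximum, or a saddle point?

The Hessian of psi is constant: H = [[-4, 8], [8, 6]].
det(H) = (-4)·6 − 8² = -88.
Since det(H) < 0, H is indefinite and the critical point is a saddle point.

saddle point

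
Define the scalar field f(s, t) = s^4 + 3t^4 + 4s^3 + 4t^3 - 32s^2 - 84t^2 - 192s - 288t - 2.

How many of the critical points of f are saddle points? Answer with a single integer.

4

f separates as a function of s plus a function of t, so ∇f=0 decouples.
∂f/∂s = 4(s - 4)(s + 3)(s + 4) = 0 at s ∈ {-4, -3, 4}; ∂f/∂t = 12(t - 4)(t + 2)(t + 3) = 0 at t ∈ {-3, -2, 4}.
The Hessian is diagonal: diag(f_ss, f_tt). Second derivatives: f_ss(-4)=32, f_ss(-3)=-28, f_ss(4)=224; f_tt(-3)=84, f_tt(-2)=-72, f_tt(4)=504.
Saddle points occur where the two diagonal entries have opposite signs: (-4, -2), (-3, -3), (-3, 4), (4, -2). Count: 4.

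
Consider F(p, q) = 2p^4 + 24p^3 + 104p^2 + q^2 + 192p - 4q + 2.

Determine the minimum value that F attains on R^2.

F(p,q) separates as A(p) + B(q) + 2, so its minimum is min A + min B + 2.
A'(p) = 8(p + 2)(p + 3)(p + 4) vanishes at p ∈ {-4, -3, -2}; B'(q) = 2q - 4 vanishes at q ∈ {2}.
Local minima of A (where A''>0): A(-4)=-128, A(-2)=-128. Local minima of B: B(2)=-4.
So the global minimum of F is A(-4) + B(2) + 2 = -128 − 4 + 2 = -130, attained at (-4, 2).

-130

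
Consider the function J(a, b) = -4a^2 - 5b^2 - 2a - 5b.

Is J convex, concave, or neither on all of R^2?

J is quadratic, so its Hessian is the constant matrix H = [[-8, 0], [0, -10]].
det(H) = 80, tr(H) = -18.
det(H) > 0 and tr(H) < 0, so H is negative definite everywhere: concave.

concave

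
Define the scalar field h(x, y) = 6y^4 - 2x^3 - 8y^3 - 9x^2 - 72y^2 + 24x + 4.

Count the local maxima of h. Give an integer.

1

h separates as a function of x plus a function of y, so ∇h=0 decouples.
∂h/∂x = -6(x - 1)(x + 4) = 0 at x ∈ {-4, 1}; ∂h/∂y = 24y(y - 3)(y + 2) = 0 at y ∈ {-2, 0, 3}.
The Hessian is diagonal: diag(h_xx, h_yy). Second derivatives: h_xx(-4)=30, h_xx(1)=-30; h_yy(-2)=240, h_yy(0)=-144, h_yy(3)=360.
Local maxima occur where both diagonal entries negative: (1, 0). Count: 1.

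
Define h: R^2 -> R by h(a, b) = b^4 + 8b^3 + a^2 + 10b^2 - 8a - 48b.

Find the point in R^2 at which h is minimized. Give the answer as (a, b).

(4, 1)

h(a,b) separates as P(a) + Q(b), so its minimum is min P + min Q.
P'(a) = 2a - 8 vanishes at a ∈ {4}; Q'(b) = 4(b - 1)(b + 3)(b + 4) vanishes at b ∈ {-4, -3, 1}.
Local minima of P (where P''>0): P(4)=-16. Local minima of Q: Q(-4)=96, Q(1)=-29.
So the global minimum of h is P(4) + Q(1) = -16 − 29 = -45, attained at (4, 1).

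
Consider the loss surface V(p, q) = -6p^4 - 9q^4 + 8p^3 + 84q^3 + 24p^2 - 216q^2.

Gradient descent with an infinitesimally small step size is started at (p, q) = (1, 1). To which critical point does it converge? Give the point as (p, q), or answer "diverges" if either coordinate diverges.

(0, 3)

V is separable, so gradient descent decouples: p follows -∂V/∂p, q follows -∂V/∂q.
∂V/∂p = -24p(p - 2)(p + 1); at p=1 this is 48, so p decreases.
∂V/∂q = -36q(q - 4)(q - 3); at q=1 this is -216, so q increases.
p converges to its nearest critical value 0 (a local min of the p-part); q converges to 3. The iterate converges to (0, 3).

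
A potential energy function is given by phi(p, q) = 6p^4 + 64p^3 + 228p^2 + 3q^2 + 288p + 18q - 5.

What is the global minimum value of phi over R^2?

-150

phi(p,q) separates as A(p) + B(q) − 5, so its minimum is min A + min B − 5.
A'(p) = 24(p + 1)(p + 3)(p + 4) vanishes at p ∈ {-4, -3, -1}; B'(q) = 6q + 18 vanishes at q ∈ {-3}.
Local minima of A (where A''>0): A(-4)=-64, A(-1)=-118. Local minima of B: B(-3)=-27.
So the global minimum of phi is A(-1) + B(-3) − 5 = -118 − 27 − 5 = -150, attained at (-1, -3).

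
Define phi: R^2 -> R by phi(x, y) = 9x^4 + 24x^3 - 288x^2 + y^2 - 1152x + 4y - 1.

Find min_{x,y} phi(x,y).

-5381

phi(x,y) separates as P(x) + Q(y) − 1, so its minimum is min P + min Q − 1.
P'(x) = 36(x - 4)(x + 2)(x + 4) vanishes at x ∈ {-4, -2, 4}; Q'(y) = 2y + 4 vanishes at y ∈ {-2}.
Local minima of P (where P''>0): P(-4)=768, P(4)=-5376. Local minima of Q: Q(-2)=-4.
So the global minimum of phi is P(4) + Q(-2) − 1 = -5376 − 4 − 1 = -5381, attained at (4, -2).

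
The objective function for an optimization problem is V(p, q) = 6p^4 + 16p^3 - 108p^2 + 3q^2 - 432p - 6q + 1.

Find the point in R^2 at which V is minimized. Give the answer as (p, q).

V(p,q) separates as A(p) + B(q) + 1, so its minimum is min A + min B + 1.
A'(p) = 24(p - 3)(p + 2)(p + 3) vanishes at p ∈ {-3, -2, 3}; B'(q) = 6q - 6 vanishes at q ∈ {1}.
Local minima of A (where A''>0): A(-3)=378, A(3)=-1350. Local minima of B: B(1)=-3.
So the global minimum of V is A(3) + B(1) + 1 = -1350 − 3 + 1 = -1352, attained at (3, 1).

(3, 1)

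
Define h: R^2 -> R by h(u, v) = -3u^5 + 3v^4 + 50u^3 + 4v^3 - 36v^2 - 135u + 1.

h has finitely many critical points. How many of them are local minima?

h separates as a function of u plus a function of v, so ∇h=0 decouples.
∂h/∂u = -15(u - 3)(u - 1)(u + 1)(u + 3) = 0 at u ∈ {-3, -1, 1, 3}; ∂h/∂v = 12v(v - 2)(v + 3) = 0 at v ∈ {-3, 0, 2}.
The Hessian is diagonal: diag(h_uu, h_vv). Second derivatives: h_uu(-3)=720, h_uu(-1)=-240, h_uu(1)=240, h_uu(3)=-720; h_vv(-3)=180, h_vv(0)=-72, h_vv(2)=120.
Local minima occur where both diagonal entries positive: (-3, -3), (-3, 2), (1, -3), (1, 2). Count: 4.

4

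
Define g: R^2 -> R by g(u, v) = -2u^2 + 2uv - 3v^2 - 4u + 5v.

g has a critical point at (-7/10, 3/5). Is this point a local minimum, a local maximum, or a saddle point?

The Hessian of g is constant: H = [[-4, 2], [2, -6]].
det(H) = (-4)·(-6) − 2² = 20.
det(H) > 0 and tr(H) = -10 < 0, so H is negative definite and the point is a local maximum.

local maximum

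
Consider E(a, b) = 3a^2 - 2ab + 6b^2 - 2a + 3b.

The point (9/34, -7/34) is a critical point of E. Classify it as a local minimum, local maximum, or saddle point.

The Hessian of E is constant: H = [[6, -2], [-2, 12]].
det(H) = 6·12 − (-2)² = 68.
det(H) > 0 and tr(H) = 18 > 0, so H is positive definite and the point is a local minimum.

local minimum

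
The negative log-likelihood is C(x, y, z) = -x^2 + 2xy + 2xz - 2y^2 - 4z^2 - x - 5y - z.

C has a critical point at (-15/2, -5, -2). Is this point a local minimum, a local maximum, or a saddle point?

local maximum

The Hessian is constant: H = [[-2, 2, 2], [2, -4, 0], [2, 0, -8]].
Leading principal minors: Δ₁ = -2, Δ₂ = 4, Δ₃ = -16.
The minors alternate sign starting negative (−, +, −), so H is negative definite: a local maximum.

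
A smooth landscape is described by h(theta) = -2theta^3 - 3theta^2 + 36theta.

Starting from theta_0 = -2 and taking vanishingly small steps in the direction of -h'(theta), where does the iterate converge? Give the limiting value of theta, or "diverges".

-3

h'(theta) = -6(theta - 2)(theta + 3), so h'(-2) = 24.
Gradient descent moves in the -h' direction, i.e. theta is decreasing.
The nearest critical point in that direction is theta = -3, where h'' = 30 > 0 (a local minimum). The iterate converges there.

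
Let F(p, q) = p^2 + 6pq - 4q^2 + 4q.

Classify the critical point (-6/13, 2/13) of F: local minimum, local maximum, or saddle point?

The Hessian of F is constant: H = [[2, 6], [6, -8]].
det(H) = 2·(-8) − 6² = -52.
Since det(H) < 0, H is indefinite and the critical point is a saddle point.

saddle point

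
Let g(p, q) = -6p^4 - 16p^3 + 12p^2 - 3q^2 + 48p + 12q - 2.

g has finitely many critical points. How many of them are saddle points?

1

g separates as a function of p plus a function of q, so ∇g=0 decouples.
∂g/∂p = -24(p - 1)(p + 1)(p + 2) = 0 at p ∈ {-2, -1, 1}; ∂g/∂q = -6(q - 2) = 0 at q ∈ {2}.
The Hessian is diagonal: diag(g_pp, g_qq). Second derivatives: g_pp(-2)=-72, g_pp(-1)=48, g_pp(1)=-144; g_qq(2)=-6.
Saddle points occur where the two diagonal entries have opposite signs: (-1, 2). Count: 1.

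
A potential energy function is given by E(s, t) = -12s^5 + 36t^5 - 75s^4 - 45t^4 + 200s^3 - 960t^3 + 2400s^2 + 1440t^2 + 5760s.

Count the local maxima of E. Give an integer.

4

E separates as a function of s plus a function of t, so ∇E=0 decouples.
∂E/∂s = -60(s - 4)(s + 2)(s + 3)(s + 4) = 0 at s ∈ {-4, -3, -2, 4}; ∂E/∂t = 180t(t - 4)(t - 1)(t + 4) = 0 at t ∈ {-4, 0, 1, 4}.
The Hessian is diagonal: diag(E_ss, E_tt). Second derivatives: E_ss(-4)=960, E_ss(-3)=-420, E_ss(-2)=720, E_ss(4)=-20160; E_tt(-4)=-28800, E_tt(0)=2880, E_tt(1)=-2700, E_tt(4)=17280.
Local maxima occur where both diagonal entries negative: (-3, -4), (-3, 1), (4, -4), (4, 1). Count: 4.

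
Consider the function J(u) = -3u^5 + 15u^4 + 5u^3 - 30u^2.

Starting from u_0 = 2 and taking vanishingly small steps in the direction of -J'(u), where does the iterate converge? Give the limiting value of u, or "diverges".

J'(u) = -15u(u - 4)(u - 1)(u + 1), so J'(2) = 180.
Gradient descent moves in the -J' direction, i.e. u is decreasing.
The nearest critical point in that direction is u = 1, where J'' = 90 > 0 (a local minimum). The iterate converges there.

1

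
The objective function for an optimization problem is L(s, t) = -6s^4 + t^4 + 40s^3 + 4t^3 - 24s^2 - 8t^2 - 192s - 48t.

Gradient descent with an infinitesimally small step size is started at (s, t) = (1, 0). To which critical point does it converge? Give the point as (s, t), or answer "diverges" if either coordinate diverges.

(2, 2)

L is separable, so gradient descent decouples: s follows -∂L/∂s, t follows -∂L/∂t.
∂L/∂s = -24(s - 4)(s - 2)(s + 1); at s=1 this is -144, so s increases.
∂L/∂t = 4(t - 2)(t + 2)(t + 3); at t=0 this is -48, so t increases.
s converges to its nearest critical value 2 (a local min of the s-part); t converges to 2. The iterate converges to (2, 2).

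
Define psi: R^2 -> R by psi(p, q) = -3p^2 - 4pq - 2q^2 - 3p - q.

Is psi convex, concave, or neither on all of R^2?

psi is quadratic, so its Hessian is the constant matrix H = [[-6, -4], [-4, -4]].
det(H) = 8, tr(H) = -10.
det(H) > 0 and tr(H) < 0, so H is negative definite everywhere: concave.

concave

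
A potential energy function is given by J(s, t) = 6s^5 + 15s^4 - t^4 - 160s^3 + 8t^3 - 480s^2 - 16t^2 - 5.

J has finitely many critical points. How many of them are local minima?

J separates as a function of s plus a function of t, so ∇J=0 decouples.
∂J/∂s = 30s(s - 4)(s + 2)(s + 4) = 0 at s ∈ {-4, -2, 0, 4}; ∂J/∂t = -4t(t - 4)(t - 2) = 0 at t ∈ {0, 2, 4}.
The Hessian is diagonal: diag(J_ss, J_tt). Second derivatives: J_ss(-4)=-1920, J_ss(-2)=720, J_ss(0)=-960, J_ss(4)=5760; J_tt(0)=-32, J_tt(2)=16, J_tt(4)=-32.
Local minima occur where both diagonal entries positive: (-2, 2), (4, 2). Count: 2.

2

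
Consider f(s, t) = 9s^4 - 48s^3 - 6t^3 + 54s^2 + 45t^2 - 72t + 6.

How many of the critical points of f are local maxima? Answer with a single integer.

1

f separates as a function of s plus a function of t, so ∇f=0 decouples.
∂f/∂s = 36s(s - 3)(s - 1) = 0 at s ∈ {0, 1, 3}; ∂f/∂t = -18(t - 4)(t - 1) = 0 at t ∈ {1, 4}.
The Hessian is diagonal: diag(f_ss, f_tt). Second derivatives: f_ss(0)=108, f_ss(1)=-72, f_ss(3)=216; f_tt(1)=54, f_tt(4)=-54.
Local maxima occur where both diagonal entries negative: (1, 4). Count: 1.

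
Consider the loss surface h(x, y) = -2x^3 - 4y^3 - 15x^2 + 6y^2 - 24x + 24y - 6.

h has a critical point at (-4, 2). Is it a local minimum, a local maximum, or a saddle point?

saddle point

The mixed partial ∂²h/∂x∂y is 0, so the Hessian at any point is diag(h_xx, h_yy) = diag(-6(2x + 5), 12(-2y + 1)).
At (-4, 2): H = diag(18, -36).
The eigenvalues have opposite signs, so H is indefinite: a saddle point.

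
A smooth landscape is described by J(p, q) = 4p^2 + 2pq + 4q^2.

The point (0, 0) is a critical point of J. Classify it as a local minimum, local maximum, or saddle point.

The Hessian of J is constant: H = [[8, 2], [2, 8]].
det(H) = 8·8 − 2² = 60.
det(H) > 0 and tr(H) = 16 > 0, so H is positive definite and the point is a local minimum.

local minimum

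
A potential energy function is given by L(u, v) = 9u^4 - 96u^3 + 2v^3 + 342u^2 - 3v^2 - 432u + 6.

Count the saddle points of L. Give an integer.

L separates as a function of u plus a function of v, so ∇L=0 decouples.
∂L/∂u = 36(u - 4)(u - 3)(u - 1) = 0 at u ∈ {1, 3, 4}; ∂L/∂v = 6v(v - 1) = 0 at v ∈ {0, 1}.
The Hessian is diagonal: diag(L_uu, L_vv). Second derivatives: L_uu(1)=216, L_uu(3)=-72, L_uu(4)=108; L_vv(0)=-6, L_vv(1)=6.
Saddle points occur where the two diagonal entries have opposite signs: (1, 0), (3, 1), (4, 0). Count: 3.

3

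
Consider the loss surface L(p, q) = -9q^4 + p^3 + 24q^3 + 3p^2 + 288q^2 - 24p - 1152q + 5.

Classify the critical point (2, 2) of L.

local minimum

The mixed partial ∂²L/∂p∂q is 0, so the Hessian at any point is diag(L_pp, L_qq) = diag(6(p + 1), 36(-3q^2 + 4q + 16)).
At (2, 2): H = diag(18, 432).
Both eigenvalues are positive, so H is positive definite: a local minimum.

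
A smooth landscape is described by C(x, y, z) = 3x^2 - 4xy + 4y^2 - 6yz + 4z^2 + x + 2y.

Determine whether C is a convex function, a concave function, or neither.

C is quadratic, so its Hessian is the constant matrix H = [[6, -4, 0], [-4, 8, -6], [0, -6, 8]].
Leading principal minors: 6, 32, 40.
All positive ⇒ H ≻ 0 ⇒ convex.

convex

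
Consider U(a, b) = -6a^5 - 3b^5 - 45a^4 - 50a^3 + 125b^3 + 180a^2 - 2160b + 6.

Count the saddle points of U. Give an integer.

U separates as a function of a plus a function of b, so ∇U=0 decouples.
∂U/∂a = -30a(a - 1)(a + 3)(a + 4) = 0 at a ∈ {-4, -3, 0, 1}; ∂U/∂b = -15(b - 4)(b - 3)(b + 3)(b + 4) = 0 at b ∈ {-4, -3, 3, 4}.
The Hessian is diagonal: diag(U_aa, U_bb). Second derivatives: U_aa(-4)=600, U_aa(-3)=-360, U_aa(0)=360, U_aa(1)=-600; U_bb(-4)=840, U_bb(-3)=-630, U_bb(3)=630, U_bb(4)=-840.
Saddle points occur where the two diagonal entries have opposite signs: (-4, -3), (-4, 4), (-3, -4), (-3, 3), (0, -3), (0, 4), (1, -4), (1, 3). Count: 8.

8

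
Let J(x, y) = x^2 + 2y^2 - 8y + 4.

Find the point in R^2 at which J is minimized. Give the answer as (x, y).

(0, 2)

J(x,y) separates as P(x) + Q(y) + 4, so its minimum is min P + min Q + 4.
P'(x) = 2x vanishes at x ∈ {0}; Q'(y) = 4y - 8 vanishes at y ∈ {2}.
Local minima of P (where P''>0): P(0)=0. Local minima of Q: Q(2)=-8.
So the global minimum of J is P(0) + Q(2) + 4 = 0 − 8 + 4 = -4, attained at (0, 2).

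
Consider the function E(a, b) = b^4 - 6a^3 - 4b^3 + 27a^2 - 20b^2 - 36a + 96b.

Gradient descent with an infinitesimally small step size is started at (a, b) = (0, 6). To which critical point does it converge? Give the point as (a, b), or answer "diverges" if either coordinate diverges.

(1, 4)

E is separable, so gradient descent decouples: a follows -∂E/∂a, b follows -∂E/∂b.
∂E/∂a = -18(a - 2)(a - 1); at a=0 this is -36, so a increases.
∂E/∂b = 4(b - 4)(b - 2)(b + 3); at b=6 this is 288, so b decreases.
a converges to its nearest critical value 1 (a local min of the a-part); b converges to 4. The iterate converges to (1, 4).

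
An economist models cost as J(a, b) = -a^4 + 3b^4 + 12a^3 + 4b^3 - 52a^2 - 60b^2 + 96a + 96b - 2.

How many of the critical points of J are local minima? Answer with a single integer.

2

J separates as a function of a plus a function of b, so ∇J=0 decouples.
∂J/∂a = -4(a - 4)(a - 3)(a - 2) = 0 at a ∈ {2, 3, 4}; ∂J/∂b = 12(b - 2)(b - 1)(b + 4) = 0 at b ∈ {-4, 1, 2}.
The Hessian is diagonal: diag(J_aa, J_bb). Second derivatives: J_aa(2)=-8, J_aa(3)=4, J_aa(4)=-8; J_bb(-4)=360, J_bb(1)=-60, J_bb(2)=72.
Local minima occur where both diagonal entries positive: (3, -4), (3, 2). Count: 2.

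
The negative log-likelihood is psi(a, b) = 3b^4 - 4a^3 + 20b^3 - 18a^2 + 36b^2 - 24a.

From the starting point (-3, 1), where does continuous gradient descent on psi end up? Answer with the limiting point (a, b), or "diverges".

(-2, 0)

psi is separable, so gradient descent decouples: a follows -∂psi/∂a, b follows -∂psi/∂b.
∂psi/∂a = -12(a + 1)(a + 2); at a=-3 this is -24, so a increases.
∂psi/∂b = 12b(b + 2)(b + 3); at b=1 this is 144, so b decreases.
a converges to its nearest critical value -2 (a local min of the a-part); b converges to 0. The iterate converges to (-2, 0).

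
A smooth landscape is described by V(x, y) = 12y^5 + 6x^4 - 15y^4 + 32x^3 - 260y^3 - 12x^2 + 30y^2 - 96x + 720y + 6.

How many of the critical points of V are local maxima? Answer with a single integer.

V separates as a function of x plus a function of y, so ∇V=0 decouples.
∂V/∂x = 24(x - 1)(x + 1)(x + 4) = 0 at x ∈ {-4, -1, 1}; ∂V/∂y = 60(y - 4)(y - 1)(y + 1)(y + 3) = 0 at y ∈ {-3, -1, 1, 4}.
The Hessian is diagonal: diag(V_xx, V_yy). Second derivatives: V_xx(-4)=360, V_xx(-1)=-144, V_xx(1)=240; V_yy(-3)=-3360, V_yy(-1)=1200, V_yy(1)=-1440, V_yy(4)=6300.
Local maxima occur where both diagonal entries negative: (-1, -3), (-1, 1). Count: 2.

2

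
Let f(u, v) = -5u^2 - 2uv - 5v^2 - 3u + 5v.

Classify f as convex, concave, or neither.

f is quadratic, so its Hessian is the constant matrix H = [[-10, -2], [-2, -10]].
det(H) = 96, tr(H) = -20.
det(H) > 0 and tr(H) < 0, so H is negative definite everywhere: concave.

concave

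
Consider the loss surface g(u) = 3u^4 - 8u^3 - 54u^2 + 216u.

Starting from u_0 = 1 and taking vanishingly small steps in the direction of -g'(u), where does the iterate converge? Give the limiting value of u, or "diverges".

-3

g'(u) = 12(u - 3)(u - 2)(u + 3), so g'(1) = 96.
Gradient descent moves in the -g' direction, i.e. u is decreasing.
The nearest critical point in that direction is u = -3, where g'' = 360 > 0 (a local minimum). The iterate converges there.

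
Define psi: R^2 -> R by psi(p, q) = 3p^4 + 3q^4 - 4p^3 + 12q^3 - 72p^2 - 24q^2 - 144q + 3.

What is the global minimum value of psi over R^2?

-877

psi(p,q) separates as A(p) + B(q) + 3, so its minimum is min A + min B + 3.
A'(p) = 12p(p - 4)(p + 3) vanishes at p ∈ {-3, 0, 4}; B'(q) = 12(q - 2)(q + 2)(q + 3) vanishes at q ∈ {-3, -2, 2}.
Local minima of A (where A''>0): A(-3)=-297, A(4)=-640. Local minima of B: B(-3)=135, B(2)=-240.
So the global minimum of psi is A(4) + B(2) + 3 = -640 − 240 + 3 = -877, attained at (4, 2).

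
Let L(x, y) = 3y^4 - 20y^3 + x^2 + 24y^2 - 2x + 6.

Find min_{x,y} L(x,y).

L(x,y) separates as P(x) + Q(y) + 6, so its minimum is min P + min Q + 6.
P'(x) = 2x - 2 vanishes at x ∈ {1}; Q'(y) = 12y(y - 4)(y - 1) vanishes at y ∈ {0, 1, 4}.
Local minima of P (where P''>0): P(1)=-1. Local minima of Q: Q(0)=0, Q(4)=-128.
So the global minimum of L is P(1) + Q(4) + 6 = -1 − 128 + 6 = -123, attained at (1, 4).

-123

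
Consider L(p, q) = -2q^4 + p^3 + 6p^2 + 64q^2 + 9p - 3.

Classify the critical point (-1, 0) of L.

local minimum

The mixed partial ∂²L/∂p∂q is 0, so the Hessian at any point is diag(L_pp, L_qq) = diag(6(p + 2), 8(-3q^2 + 16)).
At (-1, 0): H = diag(6, 128).
Both eigenvalues are positive, so H is positive definite: a local minimum.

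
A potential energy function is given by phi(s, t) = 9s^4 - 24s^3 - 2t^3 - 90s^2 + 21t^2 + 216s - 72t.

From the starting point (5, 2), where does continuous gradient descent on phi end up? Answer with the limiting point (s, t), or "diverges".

phi is separable, so gradient descent decouples: s follows -∂phi/∂s, t follows -∂phi/∂t.
∂phi/∂s = 36(s - 3)(s - 1)(s + 2); at s=5 this is 2016, so s decreases.
∂phi/∂t = -6(t - 4)(t - 3); at t=2 this is -12, so t increases.
s converges to its nearest critical value 3 (a local min of the s-part); t converges to 3. The iterate converges to (3, 3).

(3, 3)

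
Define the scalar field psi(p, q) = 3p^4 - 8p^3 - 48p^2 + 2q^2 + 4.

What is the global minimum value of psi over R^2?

-508

psi(p,q) separates as A(p) + B(q) + 4, so its minimum is min A + min B + 4.
A'(p) = 12p(p - 4)(p + 2) vanishes at p ∈ {-2, 0, 4}; B'(q) = 4q vanishes at q ∈ {0}.
Local minima of A (where A''>0): A(-2)=-80, A(4)=-512. Local minima of B: B(0)=0.
So the global minimum of psi is A(4) + B(0) + 4 = -512 + 0 + 4 = -508, attained at (4, 0).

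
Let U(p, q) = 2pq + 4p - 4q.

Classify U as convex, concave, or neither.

U is quadratic, so its Hessian is the constant matrix H = [[0, 2], [2, 0]].
det(H) = -4, tr(H) = 0.
det(H) < 0, so H is indefinite: neither convex nor concave.

neither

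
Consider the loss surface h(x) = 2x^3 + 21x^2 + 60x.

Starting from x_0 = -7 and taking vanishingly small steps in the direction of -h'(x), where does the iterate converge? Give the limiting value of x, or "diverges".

h'(x) = 6(x + 2)(x + 5), so h'(-7) = 60.
Gradient descent moves in the -h' direction, i.e. x is decreasing.
There is no critical point below x=-7, and h' keeps the same sign, so the iterate runs off to −∞.

diverges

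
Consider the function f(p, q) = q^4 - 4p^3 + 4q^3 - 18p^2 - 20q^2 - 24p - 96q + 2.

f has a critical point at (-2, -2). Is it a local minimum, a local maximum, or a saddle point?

saddle point

The mixed partial ∂²f/∂p∂q is 0, so the Hessian at any point is diag(f_pp, f_qq) = diag(-12(2p + 3), 4(3q^2 + 6q - 10)).
At (-2, -2): H = diag(12, -40).
The eigenvalues have opposite signs, so H is indefinite: a saddle point.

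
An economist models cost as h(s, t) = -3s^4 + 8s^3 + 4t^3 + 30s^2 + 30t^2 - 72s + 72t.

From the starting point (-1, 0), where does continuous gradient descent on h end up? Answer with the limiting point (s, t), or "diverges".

(1, -2)

h is separable, so gradient descent decouples: s follows -∂h/∂s, t follows -∂h/∂t.
∂h/∂s = -12(s - 3)(s - 1)(s + 2); at s=-1 this is -96, so s increases.
∂h/∂t = 12(t + 2)(t + 3); at t=0 this is 72, so t decreases.
s converges to its nearest critical value 1 (a local min of the s-part); t converges to -2. The iterate converges to (1, -2).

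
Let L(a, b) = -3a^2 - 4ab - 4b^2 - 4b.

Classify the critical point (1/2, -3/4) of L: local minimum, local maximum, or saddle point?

The Hessian of L is constant: H = [[-6, -4], [-4, -8]].
det(H) = (-6)·(-8) − (-4)² = 32.
det(H) > 0 and tr(H) = -14 < 0, so H is negative definite and the point is a local maximum.

local maximum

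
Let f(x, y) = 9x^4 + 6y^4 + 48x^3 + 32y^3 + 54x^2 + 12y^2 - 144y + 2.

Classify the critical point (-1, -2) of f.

The mixed partial ∂²f/∂x∂y is 0, so the Hessian at any point is diag(f_xx, f_yy) = diag(36(3x^2 + 8x + 3), 24(3y^2 + 8y + 1)).
At (-1, -2): H = diag(-72, -72).
Both eigenvalues are negative, so H is negative definite: a local maximum.

local maximum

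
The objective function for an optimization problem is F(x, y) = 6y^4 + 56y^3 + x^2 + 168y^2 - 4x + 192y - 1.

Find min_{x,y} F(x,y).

-133

F(x,y) separates as P(x) + Q(y) − 1, so its minimum is min P + min Q − 1.
P'(x) = 2x - 4 vanishes at x ∈ {2}; Q'(y) = 24(y + 1)(y + 2)(y + 4) vanishes at y ∈ {-4, -2, -1}.
Local minima of P (where P''>0): P(2)=-4. Local minima of Q: Q(-4)=-128, Q(-1)=-74.
So the global minimum of F is P(2) + Q(-4) − 1 = -4 − 128 − 1 = -133, attained at (2, -4).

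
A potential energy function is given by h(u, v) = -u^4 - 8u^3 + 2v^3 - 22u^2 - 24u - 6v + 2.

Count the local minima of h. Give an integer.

h separates as a function of u plus a function of v, so ∇h=0 decouples.
∂h/∂u = -4(u + 1)(u + 2)(u + 3) = 0 at u ∈ {-3, -2, -1}; ∂h/∂v = 6(v - 1)(v + 1) = 0 at v ∈ {-1, 1}.
The Hessian is diagonal: diag(h_uu, h_vv). Second derivatives: h_uu(-3)=-8, h_uu(-2)=4, h_uu(-1)=-8; h_vv(-1)=-12, h_vv(1)=12.
Local minima occur where both diagonal entries positive: (-2, 1). Count: 1.

1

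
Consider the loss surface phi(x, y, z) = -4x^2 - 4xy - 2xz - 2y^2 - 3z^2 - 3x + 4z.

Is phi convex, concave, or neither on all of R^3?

phi is quadratic, so its Hessian is the constant matrix H = [[-8, -4, -2], [-4, -4, 0], [-2, 0, -6]].
Leading principal minors: -8, 16, -80.
Signs alternate −, +, − ⇒ H ≺ 0 ⇒ concave.

concave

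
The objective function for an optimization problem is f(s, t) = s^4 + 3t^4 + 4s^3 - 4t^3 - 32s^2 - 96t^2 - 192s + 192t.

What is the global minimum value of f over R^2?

-2048

f(s,t) separates as P(s) + Q(t), so its minimum is min P + min Q.
P'(s) = 4(s - 4)(s + 3)(s + 4) vanishes at s ∈ {-4, -3, 4}; Q'(t) = 12(t - 4)(t - 1)(t + 4) vanishes at t ∈ {-4, 1, 4}.
Local minima of P (where P''>0): P(-4)=256, P(4)=-768. Local minima of Q: Q(-4)=-1280, Q(4)=-256.
So the global minimum of f is P(4) + Q(-4) = -768 − 1280 = -2048, attained at (4, -4).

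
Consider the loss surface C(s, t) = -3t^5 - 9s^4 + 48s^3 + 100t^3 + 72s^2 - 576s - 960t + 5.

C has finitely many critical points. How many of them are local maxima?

C separates as a function of s plus a function of t, so ∇C=0 decouples.
∂C/∂s = -36(s - 4)(s - 2)(s + 2) = 0 at s ∈ {-2, 2, 4}; ∂C/∂t = -15(t - 4)(t - 2)(t + 2)(t + 4) = 0 at t ∈ {-4, -2, 2, 4}.
The Hessian is diagonal: diag(C_ss, C_tt). Second derivatives: C_ss(-2)=-864, C_ss(2)=288, C_ss(4)=-432; C_tt(-4)=1440, C_tt(-2)=-720, C_tt(2)=720, C_tt(4)=-1440.
Local maxima occur where both diagonal entries negative: (-2, -2), (-2, 4), (4, -2), (4, 4). Count: 4.

4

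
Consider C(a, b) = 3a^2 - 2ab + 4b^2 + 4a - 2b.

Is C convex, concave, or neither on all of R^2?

convex

C is quadratic, so its Hessian is the constant matrix H = [[6, -2], [-2, 8]].
det(H) = 44, tr(H) = 14.
det(H) > 0 and tr(H) > 0, so H is positive definite everywhere: convex.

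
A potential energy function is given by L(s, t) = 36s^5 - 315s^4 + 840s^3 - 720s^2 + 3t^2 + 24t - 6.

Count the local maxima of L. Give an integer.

0

L separates as a function of s plus a function of t, so ∇L=0 decouples.
∂L/∂s = 180s(s - 4)(s - 2)(s - 1) = 0 at s ∈ {0, 1, 2, 4}; ∂L/∂t = 6(t + 4) = 0 at t ∈ {-4}.
The Hessian is diagonal: diag(L_ss, L_tt). Second derivatives: L_ss(0)=-1440, L_ss(1)=540, L_ss(2)=-720, L_ss(4)=4320; L_tt(-4)=6.
Local maxima occur where both diagonal entries negative: none. Count: 0.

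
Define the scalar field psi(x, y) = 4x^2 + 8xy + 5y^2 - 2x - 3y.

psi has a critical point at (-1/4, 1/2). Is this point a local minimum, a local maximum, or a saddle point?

local minimum

The Hessian of psi is constant: H = [[8, 8], [8, 10]].
det(H) = 8·10 − 8² = 16.
det(H) > 0 and tr(H) = 18 > 0, so H is positive definite and the point is a local minimum.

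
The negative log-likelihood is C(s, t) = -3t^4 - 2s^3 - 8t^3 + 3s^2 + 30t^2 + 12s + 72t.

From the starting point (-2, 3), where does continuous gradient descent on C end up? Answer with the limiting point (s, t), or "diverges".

diverges

C is separable, so gradient descent decouples: s follows -∂C/∂s, t follows -∂C/∂t.
∂C/∂s = -6(s - 2)(s + 1); at s=-2 this is -24, so s increases.
∂C/∂t = -12(t - 2)(t + 1)(t + 3); at t=3 this is -288, so t increases.
The t-coordinate has no critical point in that direction and runs off to infinity.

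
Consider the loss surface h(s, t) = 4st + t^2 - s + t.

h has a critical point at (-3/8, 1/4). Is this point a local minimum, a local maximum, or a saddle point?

saddle point

The Hessian of h is constant: H = [[0, 4], [4, 2]].
det(H) = 0·2 − 4² = -16.
Since det(H) < 0, H is indefinite and the critical point is a saddle point.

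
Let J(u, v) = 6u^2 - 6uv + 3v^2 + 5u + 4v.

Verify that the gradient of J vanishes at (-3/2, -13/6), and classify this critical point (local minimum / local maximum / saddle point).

local minimum

∇J = (12u - 6v + 5, -6u + 6v + 4); substituting (-3/2, -13/6) gives ∇J = (0, 0), so (-3/2, -13/6) is indeed a critical point.
The Hessian of J is constant: H = [[12, -6], [-6, 6]].
det(H) = 12·6 − (-6)² = 36.
det(H) > 0 and tr(H) = 18 > 0, so H is positive definite and the point is a local minimum.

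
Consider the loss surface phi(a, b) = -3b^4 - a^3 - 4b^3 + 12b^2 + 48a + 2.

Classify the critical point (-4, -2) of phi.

saddle point

The mixed partial ∂²phi/∂a∂b is 0, so the Hessian at any point is diag(phi_aa, phi_bb) = diag(-6a, 12(-3b^2 - 2b + 2)).
At (-4, -2): H = diag(24, -72).
The eigenvalues have opposite signs, so H is indefinite: a saddle point.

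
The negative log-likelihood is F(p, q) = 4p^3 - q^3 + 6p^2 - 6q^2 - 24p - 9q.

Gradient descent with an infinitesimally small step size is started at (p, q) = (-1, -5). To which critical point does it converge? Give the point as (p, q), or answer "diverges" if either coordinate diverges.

(1, -3)

F is separable, so gradient descent decouples: p follows -∂F/∂p, q follows -∂F/∂q.
∂F/∂p = 12(p - 1)(p + 2); at p=-1 this is -24, so p increases.
∂F/∂q = -3(q + 1)(q + 3); at q=-5 this is -24, so q increases.
p converges to its nearest critical value 1 (a local min of the p-part); q converges to -3. The iterate converges to (1, -3).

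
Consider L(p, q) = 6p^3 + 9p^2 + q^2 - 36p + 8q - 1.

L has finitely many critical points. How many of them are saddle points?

L separates as a function of p plus a function of q, so ∇L=0 decouples.
∂L/∂p = 18(p - 1)(p + 2) = 0 at p ∈ {-2, 1}; ∂L/∂q = 2(q + 4) = 0 at q ∈ {-4}.
The Hessian is diagonal: diag(L_pp, L_qq). Second derivatives: L_pp(-2)=-54, L_pp(1)=54; L_qq(-4)=2.
Saddle points occur where the two diagonal entries have opposite signs: (-2, -4). Count: 1.

1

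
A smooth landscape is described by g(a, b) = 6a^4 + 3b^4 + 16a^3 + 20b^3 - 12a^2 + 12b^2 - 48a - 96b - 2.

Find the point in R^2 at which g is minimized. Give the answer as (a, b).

g(a,b) separates as P(a) + Q(b) − 2, so its minimum is min P + min Q − 2.
P'(a) = 24(a - 1)(a + 1)(a + 2) vanishes at a ∈ {-2, -1, 1}; Q'(b) = 12(b - 1)(b + 2)(b + 4) vanishes at b ∈ {-4, -2, 1}.
Local minima of P (where P''>0): P(-2)=16, P(1)=-38. Local minima of Q: Q(-4)=64, Q(1)=-61.
So the global minimum of g is P(1) + Q(1) − 2 = -38 − 61 − 2 = -101, attained at (1, 1).

(1, 1)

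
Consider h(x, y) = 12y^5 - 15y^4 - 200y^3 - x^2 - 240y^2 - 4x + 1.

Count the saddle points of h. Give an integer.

h separates as a function of x plus a function of y, so ∇h=0 decouples.
∂h/∂x = -2(x + 2) = 0 at x ∈ {-2}; ∂h/∂y = 60y(y - 4)(y + 1)(y + 2) = 0 at y ∈ {-2, -1, 0, 4}.
The Hessian is diagonal: diag(h_xx, h_yy). Second derivatives: h_xx(-2)=-2; h_yy(-2)=-720, h_yy(-1)=300, h_yy(0)=-480, h_yy(4)=7200.
Saddle points occur where the two diagonal entries have opposite signs: (-2, -1), (-2, 4). Count: 2.

2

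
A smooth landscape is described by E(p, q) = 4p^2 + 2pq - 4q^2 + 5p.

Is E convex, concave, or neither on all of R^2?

E is quadratic, so its Hessian is the constant matrix H = [[8, 2], [2, -8]].
det(H) = -68, tr(H) = 0.
det(H) < 0, so H is indefinite: neither convex nor concave.

neither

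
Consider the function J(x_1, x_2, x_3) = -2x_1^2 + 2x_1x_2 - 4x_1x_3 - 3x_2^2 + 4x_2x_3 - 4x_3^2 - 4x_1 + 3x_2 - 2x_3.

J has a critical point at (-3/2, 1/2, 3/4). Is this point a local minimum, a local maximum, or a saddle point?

local maximum

The Hessian is constant: H = [[-4, 2, -4], [2, -6, 4], [-4, 4, -8]].
Leading principal minors: Δ₁ = -4, Δ₂ = 20, Δ₃ = -64.
The minors alternate sign starting negative (−, +, −), so H is negative definite: a local maximum.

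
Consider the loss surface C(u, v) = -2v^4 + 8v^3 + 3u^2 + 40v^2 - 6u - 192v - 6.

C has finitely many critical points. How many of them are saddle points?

2

C separates as a function of u plus a function of v, so ∇C=0 decouples.
∂C/∂u = 6(u - 1) = 0 at u ∈ {1}; ∂C/∂v = -8(v - 4)(v - 2)(v + 3) = 0 at v ∈ {-3, 2, 4}.
The Hessian is diagonal: diag(C_uu, C_vv). Second derivatives: C_uu(1)=6; C_vv(-3)=-280, C_vv(2)=80, C_vv(4)=-112.
Saddle points occur where the two diagonal entries have opposite signs: (1, -3), (1, 4). Count: 2.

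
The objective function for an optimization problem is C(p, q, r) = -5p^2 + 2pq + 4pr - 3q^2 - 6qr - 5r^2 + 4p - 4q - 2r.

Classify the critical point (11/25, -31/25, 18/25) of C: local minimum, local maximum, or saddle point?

The Hessian is constant: H = [[-10, 2, 4], [2, -6, -6], [4, -6, -10]].
Leading principal minors: Δ₁ = -10, Δ₂ = 56, Δ₃ = -200.
The minors alternate sign starting negative (−, +, −), so H is negative definite: a local maximum.

local maximum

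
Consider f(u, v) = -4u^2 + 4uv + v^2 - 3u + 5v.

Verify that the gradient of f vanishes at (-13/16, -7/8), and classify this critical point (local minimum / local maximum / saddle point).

saddle point

∇f = (-8u + 4v - 3, 4u + 2v + 5); substituting (-13/16, -7/8) gives ∇f = (0, 0), so (-13/16, -7/8) is indeed a critical point.
The Hessian of f is constant: H = [[-8, 4], [4, 2]].
det(H) = (-8)·2 − 4² = -32.
Since det(H) < 0, H is indefinite and the critical point is a saddle point.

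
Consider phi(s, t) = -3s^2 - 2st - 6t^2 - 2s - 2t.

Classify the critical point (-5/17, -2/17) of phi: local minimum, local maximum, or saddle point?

local maximum

The Hessian of phi is constant: H = [[-6, -2], [-2, -12]].
det(H) = (-6)·(-12) − (-2)² = 68.
det(H) > 0 and tr(H) = -18 < 0, so H is negative definite and the point is a local maximum.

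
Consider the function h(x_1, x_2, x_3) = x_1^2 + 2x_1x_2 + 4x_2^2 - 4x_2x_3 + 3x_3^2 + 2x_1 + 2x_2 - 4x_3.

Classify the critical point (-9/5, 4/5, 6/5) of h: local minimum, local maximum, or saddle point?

The Hessian is constant: H = [[2, 2, 0], [2, 8, -4], [0, -4, 6]].
Leading principal minors: Δ₁ = 2, Δ₂ = 12, Δ₃ = 40.
All leading minors are positive, so H is positive definite: a local minimum.

local minimum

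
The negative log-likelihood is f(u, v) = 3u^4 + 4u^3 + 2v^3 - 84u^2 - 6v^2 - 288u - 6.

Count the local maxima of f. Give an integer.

f separates as a function of u plus a function of v, so ∇f=0 decouples.
∂f/∂u = 12(u - 4)(u + 2)(u + 3) = 0 at u ∈ {-3, -2, 4}; ∂f/∂v = 6v(v - 2) = 0 at v ∈ {0, 2}.
The Hessian is diagonal: diag(f_uu, f_vv). Second derivatives: f_uu(-3)=84, f_uu(-2)=-72, f_uu(4)=504; f_vv(0)=-12, f_vv(2)=12.
Local maxima occur where both diagonal entries negative: (-2, 0). Count: 1.

1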